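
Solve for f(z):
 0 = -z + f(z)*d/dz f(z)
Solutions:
 f(z) = -sqrt(C1 + z^2)
 f(z) = sqrt(C1 + z^2)


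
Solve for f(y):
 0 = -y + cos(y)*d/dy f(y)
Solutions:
 f(y) = C1 + Integral(y/cos(y), y)


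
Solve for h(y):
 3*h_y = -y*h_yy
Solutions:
 h(y) = C1 + C2/y^2


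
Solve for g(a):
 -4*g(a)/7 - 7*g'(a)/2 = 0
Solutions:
 g(a) = C1*exp(-8*a/49)


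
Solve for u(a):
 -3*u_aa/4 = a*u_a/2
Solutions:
 u(a) = C1 + C2*erf(sqrt(3)*a/3)


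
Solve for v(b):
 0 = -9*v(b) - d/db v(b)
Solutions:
 v(b) = C1*exp(-9*b)


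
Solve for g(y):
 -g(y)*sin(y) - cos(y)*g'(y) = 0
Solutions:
 g(y) = C1*cos(y)


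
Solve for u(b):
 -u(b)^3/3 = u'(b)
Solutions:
 u(b) = -sqrt(6)*sqrt(-1/(C1 - b))/2
 u(b) = sqrt(6)*sqrt(-1/(C1 - b))/2


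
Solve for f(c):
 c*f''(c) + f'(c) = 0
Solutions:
 f(c) = C1 + C2*log(c)


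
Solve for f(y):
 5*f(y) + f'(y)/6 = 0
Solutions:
 f(y) = C1*exp(-30*y)


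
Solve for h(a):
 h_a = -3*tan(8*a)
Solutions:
 h(a) = C1 + 3*log(cos(8*a))/8


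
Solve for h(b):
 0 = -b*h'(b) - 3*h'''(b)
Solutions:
 h(b) = C1 + Integral(C2*airyai(-3^(2/3)*b/3) + C3*airybi(-3^(2/3)*b/3), b)


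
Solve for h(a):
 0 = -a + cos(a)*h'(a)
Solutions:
 h(a) = C1 + Integral(a/cos(a), a)


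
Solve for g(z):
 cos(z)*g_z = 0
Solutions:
 g(z) = C1


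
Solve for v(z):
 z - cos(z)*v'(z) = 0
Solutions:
 v(z) = C1 + Integral(z/cos(z), z)


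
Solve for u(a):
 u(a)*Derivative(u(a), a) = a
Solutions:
 u(a) = -sqrt(C1 + a^2)
 u(a) = sqrt(C1 + a^2)


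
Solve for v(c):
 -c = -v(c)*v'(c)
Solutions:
 v(c) = -sqrt(C1 + c^2)
 v(c) = sqrt(C1 + c^2)


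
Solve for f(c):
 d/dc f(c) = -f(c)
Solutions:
 f(c) = C1*exp(-c)


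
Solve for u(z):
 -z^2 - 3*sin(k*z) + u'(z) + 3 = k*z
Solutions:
 u(z) = C1 + k*z^2/2 + z^3/3 - 3*z - 3*cos(k*z)/k


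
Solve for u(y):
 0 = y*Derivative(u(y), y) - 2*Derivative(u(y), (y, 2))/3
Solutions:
 u(y) = C1 + C2*erfi(sqrt(3)*y/2)


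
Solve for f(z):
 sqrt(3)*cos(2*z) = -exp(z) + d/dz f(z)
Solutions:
 f(z) = C1 + exp(z) + sqrt(3)*sin(2*z)/2


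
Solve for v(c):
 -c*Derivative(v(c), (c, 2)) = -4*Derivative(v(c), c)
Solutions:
 v(c) = C1 + C2*c^5


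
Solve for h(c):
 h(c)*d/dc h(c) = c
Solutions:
 h(c) = -sqrt(C1 + c^2)
 h(c) = sqrt(C1 + c^2)


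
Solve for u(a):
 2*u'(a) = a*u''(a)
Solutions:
 u(a) = C1 + C2*a^3


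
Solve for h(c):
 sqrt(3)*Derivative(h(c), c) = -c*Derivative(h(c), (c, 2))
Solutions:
 h(c) = C1 + C2*c^(1 - sqrt(3))


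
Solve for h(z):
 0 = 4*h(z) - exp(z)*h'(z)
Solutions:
 h(z) = C1*exp(-4*exp(-z))


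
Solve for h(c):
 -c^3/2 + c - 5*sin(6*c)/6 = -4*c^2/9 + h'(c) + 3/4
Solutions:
 h(c) = C1 - c^4/8 + 4*c^3/27 + c^2/2 - 3*c/4 + 5*cos(6*c)/36


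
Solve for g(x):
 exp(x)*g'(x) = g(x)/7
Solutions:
 g(x) = C1*exp(-exp(-x)/7)


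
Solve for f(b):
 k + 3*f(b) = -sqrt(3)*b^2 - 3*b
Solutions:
 f(b) = -sqrt(3)*b^2/3 - b - k/3


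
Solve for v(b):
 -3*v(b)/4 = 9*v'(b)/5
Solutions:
 v(b) = C1*exp(-5*b/12)


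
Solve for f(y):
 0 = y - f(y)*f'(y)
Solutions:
 f(y) = -sqrt(C1 + y^2)
 f(y) = sqrt(C1 + y^2)


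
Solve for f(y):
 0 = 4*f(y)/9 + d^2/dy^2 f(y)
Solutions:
 f(y) = C1*sin(2*y/3) + C2*cos(2*y/3)


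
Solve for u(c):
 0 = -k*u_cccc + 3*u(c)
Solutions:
 u(c) = C1*exp(-3^(1/4)*c*(1/k)^(1/4)) + C2*exp(3^(1/4)*c*(1/k)^(1/4)) + C3*exp(-3^(1/4)*I*c*(1/k)^(1/4)) + C4*exp(3^(1/4)*I*c*(1/k)^(1/4))


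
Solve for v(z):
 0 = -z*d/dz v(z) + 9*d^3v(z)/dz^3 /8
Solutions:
 v(z) = C1 + Integral(C2*airyai(2*3^(1/3)*z/3) + C3*airybi(2*3^(1/3)*z/3), z)


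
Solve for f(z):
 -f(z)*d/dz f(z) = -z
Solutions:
 f(z) = -sqrt(C1 + z^2)
 f(z) = sqrt(C1 + z^2)


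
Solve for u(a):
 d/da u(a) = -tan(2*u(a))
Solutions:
 u(a) = -asin(C1*exp(-2*a))/2 + pi/2
 u(a) = asin(C1*exp(-2*a))/2


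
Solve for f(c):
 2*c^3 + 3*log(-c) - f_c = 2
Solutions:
 f(c) = C1 + c^4/2 + 3*c*log(-c) - 5*c


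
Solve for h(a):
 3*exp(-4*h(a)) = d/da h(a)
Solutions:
 h(a) = log(-I*(C1 + 12*a)^(1/4))
 h(a) = log(I*(C1 + 12*a)^(1/4))
 h(a) = log(-(C1 + 12*a)^(1/4))
 h(a) = log(C1 + 12*a)/4


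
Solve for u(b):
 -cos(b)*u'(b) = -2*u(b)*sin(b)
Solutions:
 u(b) = C1/cos(b)^2


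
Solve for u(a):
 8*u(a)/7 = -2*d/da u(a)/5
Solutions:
 u(a) = C1*exp(-20*a/7)


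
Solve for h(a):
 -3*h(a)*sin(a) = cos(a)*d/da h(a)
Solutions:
 h(a) = C1*cos(a)^3


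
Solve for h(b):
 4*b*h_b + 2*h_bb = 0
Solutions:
 h(b) = C1 + C2*erf(b)


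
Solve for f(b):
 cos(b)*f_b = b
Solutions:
 f(b) = C1 + Integral(b/cos(b), b)


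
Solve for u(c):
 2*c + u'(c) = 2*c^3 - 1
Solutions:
 u(c) = C1 + c^4/2 - c^2 - c


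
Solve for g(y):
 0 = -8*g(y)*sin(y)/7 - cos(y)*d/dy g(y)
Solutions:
 g(y) = C1*cos(y)^(8/7)


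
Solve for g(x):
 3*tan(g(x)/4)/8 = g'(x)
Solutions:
 g(x) = -4*asin(C1*exp(3*x/32)) + 4*pi
 g(x) = 4*asin(C1*exp(3*x/32))


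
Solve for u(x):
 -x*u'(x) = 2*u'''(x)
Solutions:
 u(x) = C1 + Integral(C2*airyai(-2^(2/3)*x/2) + C3*airybi(-2^(2/3)*x/2), x)


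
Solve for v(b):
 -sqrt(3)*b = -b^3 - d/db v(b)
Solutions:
 v(b) = C1 - b^4/4 + sqrt(3)*b^2/2


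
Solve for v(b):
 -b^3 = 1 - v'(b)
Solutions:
 v(b) = C1 + b^4/4 + b


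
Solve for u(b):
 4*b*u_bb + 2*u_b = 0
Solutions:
 u(b) = C1 + C2*sqrt(b)


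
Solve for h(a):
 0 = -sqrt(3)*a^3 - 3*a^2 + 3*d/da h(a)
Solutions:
 h(a) = C1 + sqrt(3)*a^4/12 + a^3/3


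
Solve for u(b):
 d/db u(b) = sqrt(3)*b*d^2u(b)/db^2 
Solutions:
 u(b) = C1 + C2*b^(sqrt(3)/3 + 1)


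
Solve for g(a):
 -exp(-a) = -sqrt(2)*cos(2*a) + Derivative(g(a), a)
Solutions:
 g(a) = C1 + sqrt(2)*sin(2*a)/2 + exp(-a)


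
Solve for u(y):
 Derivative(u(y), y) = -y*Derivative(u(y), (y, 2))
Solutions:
 u(y) = C1 + C2*log(y)


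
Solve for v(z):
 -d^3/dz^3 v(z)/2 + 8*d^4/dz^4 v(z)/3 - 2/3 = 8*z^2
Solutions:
 v(z) = C1 + C2*z + C3*z^2 + C4*exp(3*z/16) - 4*z^5/15 - 64*z^4/9 - 4102*z^3/27


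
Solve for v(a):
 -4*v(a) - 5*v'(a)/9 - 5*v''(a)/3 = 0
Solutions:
 v(a) = (C1*sin(sqrt(2135)*a/30) + C2*cos(sqrt(2135)*a/30))*exp(-a/6)


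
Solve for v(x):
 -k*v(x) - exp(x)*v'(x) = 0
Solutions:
 v(x) = C1*exp(k*exp(-x))


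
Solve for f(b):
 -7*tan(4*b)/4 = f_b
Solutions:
 f(b) = C1 + 7*log(cos(4*b))/16


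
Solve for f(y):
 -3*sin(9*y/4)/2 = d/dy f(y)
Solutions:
 f(y) = C1 + 2*cos(9*y/4)/3


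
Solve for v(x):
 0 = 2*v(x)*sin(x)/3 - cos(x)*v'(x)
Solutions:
 v(x) = C1/cos(x)^(2/3)


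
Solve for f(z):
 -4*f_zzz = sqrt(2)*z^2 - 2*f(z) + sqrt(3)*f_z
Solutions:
 f(z) = C1*exp(-z*(-3^(5/6)/(6 + sqrt(sqrt(3) + 36))^(1/3) + 3^(2/3)*(6 + sqrt(sqrt(3) + 36))^(1/3))/12)*sin(z*(3^(1/3)/(6 + sqrt(sqrt(3) + 36))^(1/3) + 3^(1/6)*(6 + sqrt(sqrt(3) + 36))^(1/3))/4) + C2*exp(-z*(-3^(5/6)/(6 + sqrt(sqrt(3) + 36))^(1/3) + 3^(2/3)*(6 + sqrt(sqrt(3) + 36))^(1/3))/12)*cos(z*(3^(1/3)/(6 + sqrt(sqrt(3) + 36))^(1/3) + 3^(1/6)*(6 + sqrt(sqrt(3) + 36))^(1/3))/4) + C3*exp(z*(-3^(5/6)/(6 + sqrt(sqrt(3) + 36))^(1/3) + 3^(2/3)*(6 + sqrt(sqrt(3) + 36))^(1/3))/6) + sqrt(2)*z^2/2 + sqrt(6)*z/2 + 3*sqrt(2)/4


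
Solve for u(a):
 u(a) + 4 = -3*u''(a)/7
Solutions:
 u(a) = C1*sin(sqrt(21)*a/3) + C2*cos(sqrt(21)*a/3) - 4


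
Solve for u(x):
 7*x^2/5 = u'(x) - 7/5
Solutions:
 u(x) = C1 + 7*x^3/15 + 7*x/5


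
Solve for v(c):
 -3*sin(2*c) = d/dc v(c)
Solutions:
 v(c) = C1 + 3*cos(2*c)/2


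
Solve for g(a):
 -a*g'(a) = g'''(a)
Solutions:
 g(a) = C1 + Integral(C2*airyai(-a) + C3*airybi(-a), a)


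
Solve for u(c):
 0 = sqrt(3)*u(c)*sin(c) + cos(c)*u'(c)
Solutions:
 u(c) = C1*cos(c)^(sqrt(3))


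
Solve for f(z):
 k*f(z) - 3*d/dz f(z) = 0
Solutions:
 f(z) = C1*exp(k*z/3)


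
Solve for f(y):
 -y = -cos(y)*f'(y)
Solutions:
 f(y) = C1 + Integral(y/cos(y), y)


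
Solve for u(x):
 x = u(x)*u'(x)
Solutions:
 u(x) = -sqrt(C1 + x^2)
 u(x) = sqrt(C1 + x^2)


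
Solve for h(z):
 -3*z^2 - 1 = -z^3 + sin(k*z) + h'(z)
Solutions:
 h(z) = C1 + z^4/4 - z^3 - z + cos(k*z)/k


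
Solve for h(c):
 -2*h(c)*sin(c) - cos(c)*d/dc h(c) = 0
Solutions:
 h(c) = C1*cos(c)^2


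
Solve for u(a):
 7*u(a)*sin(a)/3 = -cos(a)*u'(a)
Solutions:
 u(a) = C1*cos(a)^(7/3)


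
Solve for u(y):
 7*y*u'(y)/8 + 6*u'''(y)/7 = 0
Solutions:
 u(y) = C1 + Integral(C2*airyai(-42^(2/3)*y/12) + C3*airybi(-42^(2/3)*y/12), y)


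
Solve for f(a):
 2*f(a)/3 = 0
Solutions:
 f(a) = 0


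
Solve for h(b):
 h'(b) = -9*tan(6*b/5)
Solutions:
 h(b) = C1 + 15*log(cos(6*b/5))/2


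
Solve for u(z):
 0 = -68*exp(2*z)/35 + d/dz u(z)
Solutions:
 u(z) = C1 + 34*exp(2*z)/35


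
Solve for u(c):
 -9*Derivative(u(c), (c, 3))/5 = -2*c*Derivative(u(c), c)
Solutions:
 u(c) = C1 + Integral(C2*airyai(30^(1/3)*c/3) + C3*airybi(30^(1/3)*c/3), c)


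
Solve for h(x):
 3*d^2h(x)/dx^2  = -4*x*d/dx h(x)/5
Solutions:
 h(x) = C1 + C2*erf(sqrt(30)*x/15)


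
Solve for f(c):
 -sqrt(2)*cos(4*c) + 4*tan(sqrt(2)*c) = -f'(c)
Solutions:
 f(c) = C1 + 2*sqrt(2)*log(cos(sqrt(2)*c)) + sqrt(2)*sin(4*c)/4


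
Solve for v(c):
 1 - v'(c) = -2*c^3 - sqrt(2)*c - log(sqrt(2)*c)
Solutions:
 v(c) = C1 + c^4/2 + sqrt(2)*c^2/2 + c*log(c) + c*log(2)/2


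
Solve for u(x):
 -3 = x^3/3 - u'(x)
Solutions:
 u(x) = C1 + x^4/12 + 3*x


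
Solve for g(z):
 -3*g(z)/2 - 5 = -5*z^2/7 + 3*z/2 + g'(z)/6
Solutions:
 g(z) = C1*exp(-9*z) + 10*z^2/21 - 209*z/189 - 5461/1701


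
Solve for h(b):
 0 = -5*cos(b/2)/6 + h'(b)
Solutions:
 h(b) = C1 + 5*sin(b/2)/3


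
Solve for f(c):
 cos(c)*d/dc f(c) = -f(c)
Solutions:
 f(c) = C1*sqrt(sin(c) - 1)/sqrt(sin(c) + 1)


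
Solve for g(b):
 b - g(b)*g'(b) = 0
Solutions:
 g(b) = -sqrt(C1 + b^2)
 g(b) = sqrt(C1 + b^2)


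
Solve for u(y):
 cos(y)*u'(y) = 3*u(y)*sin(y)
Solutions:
 u(y) = C1/cos(y)^3


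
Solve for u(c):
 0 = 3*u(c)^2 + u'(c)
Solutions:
 u(c) = 1/(C1 + 3*c)


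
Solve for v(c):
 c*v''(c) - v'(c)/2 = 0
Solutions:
 v(c) = C1 + C2*c^(3/2)


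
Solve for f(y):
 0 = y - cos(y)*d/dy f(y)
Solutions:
 f(y) = C1 + Integral(y/cos(y), y)


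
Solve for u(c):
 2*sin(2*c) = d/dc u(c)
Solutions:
 u(c) = C1 - cos(2*c)


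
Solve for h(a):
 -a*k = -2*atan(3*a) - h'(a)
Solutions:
 h(a) = C1 + a^2*k/2 - 2*a*atan(3*a) + log(9*a^2 + 1)/3


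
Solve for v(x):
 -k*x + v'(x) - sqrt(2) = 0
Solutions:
 v(x) = C1 + k*x^2/2 + sqrt(2)*x


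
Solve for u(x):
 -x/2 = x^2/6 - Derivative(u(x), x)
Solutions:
 u(x) = C1 + x^3/18 + x^2/4


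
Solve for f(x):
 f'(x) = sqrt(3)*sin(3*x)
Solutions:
 f(x) = C1 - sqrt(3)*cos(3*x)/3


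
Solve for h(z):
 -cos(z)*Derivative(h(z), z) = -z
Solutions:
 h(z) = C1 + Integral(z/cos(z), z)


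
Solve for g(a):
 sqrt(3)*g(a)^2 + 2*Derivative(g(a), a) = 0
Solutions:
 g(a) = 2/(C1 + sqrt(3)*a)


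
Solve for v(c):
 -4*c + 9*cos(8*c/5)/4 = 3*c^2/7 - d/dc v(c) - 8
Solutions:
 v(c) = C1 + c^3/7 + 2*c^2 - 8*c - 45*sin(8*c/5)/32


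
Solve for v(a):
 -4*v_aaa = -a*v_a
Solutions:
 v(a) = C1 + Integral(C2*airyai(2^(1/3)*a/2) + C3*airybi(2^(1/3)*a/2), a)


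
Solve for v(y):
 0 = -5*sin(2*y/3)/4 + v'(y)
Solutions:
 v(y) = C1 - 15*cos(2*y/3)/8


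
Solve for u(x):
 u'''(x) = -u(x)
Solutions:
 u(x) = C3*exp(-x) + (C1*sin(sqrt(3)*x/2) + C2*cos(sqrt(3)*x/2))*exp(x/2)


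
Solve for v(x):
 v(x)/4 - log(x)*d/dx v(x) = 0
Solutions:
 v(x) = C1*exp(li(x)/4)


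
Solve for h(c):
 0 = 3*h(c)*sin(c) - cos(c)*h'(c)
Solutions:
 h(c) = C1/cos(c)^3


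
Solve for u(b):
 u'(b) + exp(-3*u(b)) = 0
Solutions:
 u(b) = log(C1 - 3*b)/3
 u(b) = log((-3^(1/3) - 3^(5/6)*I)*(C1 - b)^(1/3)/2)
 u(b) = log((-3^(1/3) + 3^(5/6)*I)*(C1 - b)^(1/3)/2)


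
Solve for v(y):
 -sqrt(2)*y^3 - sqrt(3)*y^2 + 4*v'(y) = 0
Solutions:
 v(y) = C1 + sqrt(2)*y^4/16 + sqrt(3)*y^3/12


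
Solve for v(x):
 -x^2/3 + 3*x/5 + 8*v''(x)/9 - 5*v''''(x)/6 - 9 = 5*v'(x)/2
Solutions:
 v(x) = C1 + C2*exp(x*(32*50^(1/3)/(sqrt(4018705) + 2025)^(1/3) + 20^(1/3)*(sqrt(4018705) + 2025)^(1/3))/60)*sin(sqrt(3)*x*(-20^(1/3)*(sqrt(4018705) + 2025)^(1/3) + 32*50^(1/3)/(sqrt(4018705) + 2025)^(1/3))/60) + C3*exp(x*(32*50^(1/3)/(sqrt(4018705) + 2025)^(1/3) + 20^(1/3)*(sqrt(4018705) + 2025)^(1/3))/60)*cos(sqrt(3)*x*(-20^(1/3)*(sqrt(4018705) + 2025)^(1/3) + 32*50^(1/3)/(sqrt(4018705) + 2025)^(1/3))/60) + C4*exp(-x*(32*50^(1/3)/(sqrt(4018705) + 2025)^(1/3) + 20^(1/3)*(sqrt(4018705) + 2025)^(1/3))/30) - 2*x^3/45 + 49*x^2/675 - 107782*x/30375


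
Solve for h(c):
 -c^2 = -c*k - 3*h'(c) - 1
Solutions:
 h(c) = C1 + c^3/9 - c^2*k/6 - c/3


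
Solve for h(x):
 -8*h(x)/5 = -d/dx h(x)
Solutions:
 h(x) = C1*exp(8*x/5)


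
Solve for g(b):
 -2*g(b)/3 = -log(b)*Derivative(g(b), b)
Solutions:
 g(b) = C1*exp(2*li(b)/3)


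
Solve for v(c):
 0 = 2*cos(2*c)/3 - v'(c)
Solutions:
 v(c) = C1 + sin(2*c)/3


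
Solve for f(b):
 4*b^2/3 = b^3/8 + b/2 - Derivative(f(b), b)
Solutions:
 f(b) = C1 + b^4/32 - 4*b^3/9 + b^2/4


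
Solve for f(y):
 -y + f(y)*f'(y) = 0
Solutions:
 f(y) = -sqrt(C1 + y^2)
 f(y) = sqrt(C1 + y^2)


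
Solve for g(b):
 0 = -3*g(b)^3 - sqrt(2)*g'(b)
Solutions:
 g(b) = -sqrt(-1/(C1 - 3*sqrt(2)*b))
 g(b) = sqrt(-1/(C1 - 3*sqrt(2)*b))


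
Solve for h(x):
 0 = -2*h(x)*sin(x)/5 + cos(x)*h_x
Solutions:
 h(x) = C1/cos(x)^(2/5)


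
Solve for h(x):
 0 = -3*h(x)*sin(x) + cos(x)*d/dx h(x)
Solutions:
 h(x) = C1/cos(x)^3


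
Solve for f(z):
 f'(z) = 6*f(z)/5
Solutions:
 f(z) = C1*exp(6*z/5)


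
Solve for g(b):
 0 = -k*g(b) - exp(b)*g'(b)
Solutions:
 g(b) = C1*exp(k*exp(-b))


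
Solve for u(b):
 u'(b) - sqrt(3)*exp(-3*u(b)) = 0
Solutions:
 u(b) = log(C1 + 3*sqrt(3)*b)/3
 u(b) = log((-3^(1/3) - 3^(5/6)*I)*(C1 + sqrt(3)*b)^(1/3)/2)
 u(b) = log((-3^(1/3) + 3^(5/6)*I)*(C1 + sqrt(3)*b)^(1/3)/2)


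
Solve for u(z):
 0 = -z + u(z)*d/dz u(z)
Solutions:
 u(z) = -sqrt(C1 + z^2)
 u(z) = sqrt(C1 + z^2)


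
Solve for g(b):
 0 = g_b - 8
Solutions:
 g(b) = C1 + 8*b


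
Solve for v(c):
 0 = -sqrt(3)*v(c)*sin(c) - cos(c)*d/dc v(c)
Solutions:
 v(c) = C1*cos(c)^(sqrt(3))


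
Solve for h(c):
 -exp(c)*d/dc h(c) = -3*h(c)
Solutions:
 h(c) = C1*exp(-3*exp(-c))


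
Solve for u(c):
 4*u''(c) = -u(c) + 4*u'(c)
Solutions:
 u(c) = (C1 + C2*c)*exp(c/2)


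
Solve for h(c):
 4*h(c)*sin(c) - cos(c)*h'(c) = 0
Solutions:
 h(c) = C1/cos(c)^4


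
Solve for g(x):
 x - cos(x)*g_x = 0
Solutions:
 g(x) = C1 + Integral(x/cos(x), x)


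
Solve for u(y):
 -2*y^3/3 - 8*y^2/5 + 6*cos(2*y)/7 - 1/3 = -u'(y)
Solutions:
 u(y) = C1 + y^4/6 + 8*y^3/15 + y/3 - 3*sin(2*y)/7


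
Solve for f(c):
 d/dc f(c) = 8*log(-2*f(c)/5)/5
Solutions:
 -5*Integral(1/(log(-_y) - log(5) + log(2)), (_y, f(c)))/8 = C1 - c


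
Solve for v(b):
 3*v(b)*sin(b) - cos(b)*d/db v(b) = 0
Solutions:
 v(b) = C1/cos(b)^3


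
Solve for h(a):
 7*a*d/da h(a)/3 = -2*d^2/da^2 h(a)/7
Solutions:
 h(a) = C1 + C2*erf(7*sqrt(3)*a/6)


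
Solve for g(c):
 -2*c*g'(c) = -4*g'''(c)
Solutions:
 g(c) = C1 + Integral(C2*airyai(2^(2/3)*c/2) + C3*airybi(2^(2/3)*c/2), c)


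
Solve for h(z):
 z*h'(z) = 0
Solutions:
 h(z) = C1


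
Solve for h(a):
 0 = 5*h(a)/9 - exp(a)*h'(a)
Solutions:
 h(a) = C1*exp(-5*exp(-a)/9)


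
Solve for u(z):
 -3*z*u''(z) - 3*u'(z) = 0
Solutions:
 u(z) = C1 + C2*log(z)


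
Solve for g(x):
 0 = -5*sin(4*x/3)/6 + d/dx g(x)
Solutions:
 g(x) = C1 - 5*cos(4*x/3)/8


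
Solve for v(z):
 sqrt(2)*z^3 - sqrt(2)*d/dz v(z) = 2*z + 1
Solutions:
 v(z) = C1 + z^4/4 - sqrt(2)*z^2/2 - sqrt(2)*z/2


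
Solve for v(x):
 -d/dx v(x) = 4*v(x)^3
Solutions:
 v(x) = -sqrt(2)*sqrt(-1/(C1 - 4*x))/2
 v(x) = sqrt(2)*sqrt(-1/(C1 - 4*x))/2


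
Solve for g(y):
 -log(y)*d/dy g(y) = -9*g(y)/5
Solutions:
 g(y) = C1*exp(9*li(y)/5)


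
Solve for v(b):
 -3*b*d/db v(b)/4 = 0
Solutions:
 v(b) = C1


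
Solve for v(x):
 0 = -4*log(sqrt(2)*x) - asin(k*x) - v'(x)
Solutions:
 v(x) = C1 - 4*x*log(x) - 2*x*log(2) + 4*x - Piecewise((x*asin(k*x) + sqrt(-k^2*x^2 + 1)/k, Ne(k, 0)), (0, True))


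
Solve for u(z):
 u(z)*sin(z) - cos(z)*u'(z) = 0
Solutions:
 u(z) = C1/cos(z)


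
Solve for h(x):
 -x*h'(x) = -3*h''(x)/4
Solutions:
 h(x) = C1 + C2*erfi(sqrt(6)*x/3)


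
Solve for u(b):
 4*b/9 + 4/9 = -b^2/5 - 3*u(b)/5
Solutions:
 u(b) = -b^2/3 - 20*b/27 - 20/27


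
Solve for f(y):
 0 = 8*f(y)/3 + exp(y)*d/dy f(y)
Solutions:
 f(y) = C1*exp(8*exp(-y)/3)


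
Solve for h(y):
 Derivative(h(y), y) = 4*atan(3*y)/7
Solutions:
 h(y) = C1 + 4*y*atan(3*y)/7 - 2*log(9*y^2 + 1)/21


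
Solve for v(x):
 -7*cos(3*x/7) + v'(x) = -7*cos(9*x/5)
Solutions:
 v(x) = C1 + 49*sin(3*x/7)/3 - 35*sin(9*x/5)/9


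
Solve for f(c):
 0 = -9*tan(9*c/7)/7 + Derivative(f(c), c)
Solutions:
 f(c) = C1 - log(cos(9*c/7))


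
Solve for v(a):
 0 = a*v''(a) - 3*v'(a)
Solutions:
 v(a) = C1 + C2*a^4


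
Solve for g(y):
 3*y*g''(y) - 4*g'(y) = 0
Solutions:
 g(y) = C1 + C2*y^(7/3)


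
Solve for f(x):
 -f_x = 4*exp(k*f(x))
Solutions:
 f(x) = Piecewise((log(1/(C1*k + 4*k*x))/k, Ne(k, 0)), (nan, True))
 f(x) = Piecewise((C1 - 4*x, Eq(k, 0)), (nan, True))


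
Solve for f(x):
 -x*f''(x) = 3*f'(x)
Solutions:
 f(x) = C1 + C2/x^2


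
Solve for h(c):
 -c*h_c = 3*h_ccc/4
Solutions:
 h(c) = C1 + Integral(C2*airyai(-6^(2/3)*c/3) + C3*airybi(-6^(2/3)*c/3), c)


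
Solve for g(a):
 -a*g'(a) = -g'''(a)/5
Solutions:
 g(a) = C1 + Integral(C2*airyai(5^(1/3)*a) + C3*airybi(5^(1/3)*a), a)


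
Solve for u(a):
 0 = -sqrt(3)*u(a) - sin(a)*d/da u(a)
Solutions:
 u(a) = C1*(cos(a) + 1)^(sqrt(3)/2)/(cos(a) - 1)^(sqrt(3)/2)


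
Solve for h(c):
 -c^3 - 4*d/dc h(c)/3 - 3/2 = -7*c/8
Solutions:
 h(c) = C1 - 3*c^4/16 + 21*c^2/64 - 9*c/8


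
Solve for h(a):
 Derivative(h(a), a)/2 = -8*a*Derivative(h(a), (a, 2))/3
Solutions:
 h(a) = C1 + C2*a^(13/16)


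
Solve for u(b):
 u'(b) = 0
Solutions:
 u(b) = C1


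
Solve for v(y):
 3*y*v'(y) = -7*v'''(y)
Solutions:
 v(y) = C1 + Integral(C2*airyai(-3^(1/3)*7^(2/3)*y/7) + C3*airybi(-3^(1/3)*7^(2/3)*y/7), y)


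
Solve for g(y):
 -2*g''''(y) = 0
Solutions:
 g(y) = C1 + C2*y + C3*y^2 + C4*y^3


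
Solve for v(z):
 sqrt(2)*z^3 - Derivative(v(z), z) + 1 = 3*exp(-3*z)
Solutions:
 v(z) = C1 + sqrt(2)*z^4/4 + z + exp(-3*z)


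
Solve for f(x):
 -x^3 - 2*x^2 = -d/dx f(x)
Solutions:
 f(x) = C1 + x^4/4 + 2*x^3/3


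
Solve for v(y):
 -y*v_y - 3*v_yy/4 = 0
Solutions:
 v(y) = C1 + C2*erf(sqrt(6)*y/3)


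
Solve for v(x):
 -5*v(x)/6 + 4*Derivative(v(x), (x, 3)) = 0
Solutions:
 v(x) = C3*exp(3^(2/3)*5^(1/3)*x/6) + (C1*sin(3^(1/6)*5^(1/3)*x/4) + C2*cos(3^(1/6)*5^(1/3)*x/4))*exp(-3^(2/3)*5^(1/3)*x/12)


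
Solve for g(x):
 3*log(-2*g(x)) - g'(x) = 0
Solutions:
 -Integral(1/(log(-_y) + log(2)), (_y, g(x)))/3 = C1 - x


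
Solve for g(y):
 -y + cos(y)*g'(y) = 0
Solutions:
 g(y) = C1 + Integral(y/cos(y), y)


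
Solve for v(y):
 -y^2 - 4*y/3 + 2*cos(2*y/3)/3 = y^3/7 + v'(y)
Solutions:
 v(y) = C1 - y^4/28 - y^3/3 - 2*y^2/3 + sin(2*y/3)


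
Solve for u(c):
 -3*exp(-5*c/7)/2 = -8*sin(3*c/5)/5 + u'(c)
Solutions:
 u(c) = C1 - 8*cos(3*c/5)/3 + 21*exp(-5*c/7)/10


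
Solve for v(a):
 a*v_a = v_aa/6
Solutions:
 v(a) = C1 + C2*erfi(sqrt(3)*a)


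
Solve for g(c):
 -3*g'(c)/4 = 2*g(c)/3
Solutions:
 g(c) = C1*exp(-8*c/9)


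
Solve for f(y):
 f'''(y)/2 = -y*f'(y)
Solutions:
 f(y) = C1 + Integral(C2*airyai(-2^(1/3)*y) + C3*airybi(-2^(1/3)*y), y)


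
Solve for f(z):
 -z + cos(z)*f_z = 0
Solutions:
 f(z) = C1 + Integral(z/cos(z), z)


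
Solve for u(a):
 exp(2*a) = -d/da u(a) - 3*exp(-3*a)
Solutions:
 u(a) = C1 - exp(2*a)/2 + exp(-3*a)


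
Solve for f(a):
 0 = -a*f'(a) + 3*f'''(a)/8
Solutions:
 f(a) = C1 + Integral(C2*airyai(2*3^(2/3)*a/3) + C3*airybi(2*3^(2/3)*a/3), a)


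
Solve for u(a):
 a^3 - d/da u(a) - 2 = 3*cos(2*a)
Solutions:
 u(a) = C1 + a^4/4 - 2*a - 3*sin(2*a)/2


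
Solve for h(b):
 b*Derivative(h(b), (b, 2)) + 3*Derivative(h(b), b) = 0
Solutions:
 h(b) = C1 + C2/b^2


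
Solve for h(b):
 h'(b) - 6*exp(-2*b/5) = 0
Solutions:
 h(b) = C1 - 15*exp(-2*b/5)


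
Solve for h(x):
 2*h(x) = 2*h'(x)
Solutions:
 h(x) = C1*exp(x)


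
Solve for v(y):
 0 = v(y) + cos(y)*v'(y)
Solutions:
 v(y) = C1*sqrt(sin(y) - 1)/sqrt(sin(y) + 1)


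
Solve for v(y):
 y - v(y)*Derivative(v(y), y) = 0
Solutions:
 v(y) = -sqrt(C1 + y^2)
 v(y) = sqrt(C1 + y^2)


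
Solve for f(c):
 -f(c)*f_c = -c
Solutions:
 f(c) = -sqrt(C1 + c^2)
 f(c) = sqrt(C1 + c^2)


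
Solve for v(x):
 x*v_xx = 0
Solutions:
 v(x) = C1 + C2*x


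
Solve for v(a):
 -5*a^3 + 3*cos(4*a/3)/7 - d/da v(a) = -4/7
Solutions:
 v(a) = C1 - 5*a^4/4 + 4*a/7 + 9*sin(4*a/3)/28


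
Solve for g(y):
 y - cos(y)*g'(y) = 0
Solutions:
 g(y) = C1 + Integral(y/cos(y), y)


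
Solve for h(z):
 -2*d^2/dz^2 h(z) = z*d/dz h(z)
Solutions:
 h(z) = C1 + C2*erf(z/2)


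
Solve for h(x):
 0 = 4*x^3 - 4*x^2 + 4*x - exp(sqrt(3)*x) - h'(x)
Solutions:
 h(x) = C1 + x^4 - 4*x^3/3 + 2*x^2 - sqrt(3)*exp(sqrt(3)*x)/3


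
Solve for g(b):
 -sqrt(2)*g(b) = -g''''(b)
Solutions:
 g(b) = C1*exp(-2^(1/8)*b) + C2*exp(2^(1/8)*b) + C3*sin(2^(1/8)*b) + C4*cos(2^(1/8)*b)


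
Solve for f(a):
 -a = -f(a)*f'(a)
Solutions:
 f(a) = -sqrt(C1 + a^2)
 f(a) = sqrt(C1 + a^2)


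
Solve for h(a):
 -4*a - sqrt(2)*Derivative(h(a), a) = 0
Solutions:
 h(a) = C1 - sqrt(2)*a^2


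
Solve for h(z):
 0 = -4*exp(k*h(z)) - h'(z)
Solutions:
 h(z) = Piecewise((log(1/(C1*k + 4*k*z))/k, Ne(k, 0)), (nan, True))
 h(z) = Piecewise((C1 - 4*z, Eq(k, 0)), (nan, True))


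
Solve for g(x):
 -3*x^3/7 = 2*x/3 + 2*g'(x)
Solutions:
 g(x) = C1 - 3*x^4/56 - x^2/6


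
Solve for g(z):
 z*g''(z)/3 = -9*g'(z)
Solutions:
 g(z) = C1 + C2/z^26


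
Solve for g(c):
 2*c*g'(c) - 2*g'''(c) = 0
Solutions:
 g(c) = C1 + Integral(C2*airyai(c) + C3*airybi(c), c)


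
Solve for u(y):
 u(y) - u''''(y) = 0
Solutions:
 u(y) = C1*exp(-y) + C2*exp(y) + C3*sin(y) + C4*cos(y)


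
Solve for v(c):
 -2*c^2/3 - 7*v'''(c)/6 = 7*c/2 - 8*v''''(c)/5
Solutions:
 v(c) = C1 + C2*c + C3*c^2 + C4*exp(35*c/48) - c^5/105 - 373*c^4/1960 - 8952*c^3/8575


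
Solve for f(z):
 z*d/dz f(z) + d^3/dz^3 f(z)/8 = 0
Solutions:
 f(z) = C1 + Integral(C2*airyai(-2*z) + C3*airybi(-2*z), z)


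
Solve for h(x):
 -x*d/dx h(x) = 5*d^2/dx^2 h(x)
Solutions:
 h(x) = C1 + C2*erf(sqrt(10)*x/10)


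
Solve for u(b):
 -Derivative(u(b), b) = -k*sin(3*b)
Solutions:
 u(b) = C1 - k*cos(3*b)/3


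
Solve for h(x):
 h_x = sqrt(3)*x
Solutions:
 h(x) = C1 + sqrt(3)*x^2/2


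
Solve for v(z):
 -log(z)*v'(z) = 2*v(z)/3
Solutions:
 v(z) = C1*exp(-2*li(z)/3)


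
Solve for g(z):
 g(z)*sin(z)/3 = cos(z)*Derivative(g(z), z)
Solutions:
 g(z) = C1/cos(z)^(1/3)


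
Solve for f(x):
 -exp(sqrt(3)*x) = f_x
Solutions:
 f(x) = C1 - sqrt(3)*exp(sqrt(3)*x)/3


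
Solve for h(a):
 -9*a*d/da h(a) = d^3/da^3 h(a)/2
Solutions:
 h(a) = C1 + Integral(C2*airyai(-18^(1/3)*a) + C3*airybi(-18^(1/3)*a), a)


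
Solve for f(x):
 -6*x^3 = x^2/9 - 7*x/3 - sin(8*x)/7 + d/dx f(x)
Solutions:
 f(x) = C1 - 3*x^4/2 - x^3/27 + 7*x^2/6 - cos(8*x)/56


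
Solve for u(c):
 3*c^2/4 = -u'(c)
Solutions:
 u(c) = C1 - c^3/4


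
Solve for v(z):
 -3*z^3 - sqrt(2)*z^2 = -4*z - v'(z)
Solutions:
 v(z) = C1 + 3*z^4/4 + sqrt(2)*z^3/3 - 2*z^2


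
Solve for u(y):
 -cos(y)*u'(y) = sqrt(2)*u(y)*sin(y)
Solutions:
 u(y) = C1*cos(y)^(sqrt(2))


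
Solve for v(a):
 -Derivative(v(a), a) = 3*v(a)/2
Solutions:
 v(a) = C1*exp(-3*a/2)


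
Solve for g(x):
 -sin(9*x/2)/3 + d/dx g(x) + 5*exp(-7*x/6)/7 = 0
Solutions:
 g(x) = C1 - 2*cos(9*x/2)/27 + 30*exp(-7*x/6)/49


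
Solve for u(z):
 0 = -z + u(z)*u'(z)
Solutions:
 u(z) = -sqrt(C1 + z^2)
 u(z) = sqrt(C1 + z^2)


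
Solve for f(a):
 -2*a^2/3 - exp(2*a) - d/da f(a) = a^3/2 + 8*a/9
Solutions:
 f(a) = C1 - a^4/8 - 2*a^3/9 - 4*a^2/9 - exp(2*a)/2


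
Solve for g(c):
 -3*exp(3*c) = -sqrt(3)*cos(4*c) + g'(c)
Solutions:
 g(c) = C1 - exp(3*c) + sqrt(3)*sin(4*c)/4


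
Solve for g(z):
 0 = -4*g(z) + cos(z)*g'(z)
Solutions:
 g(z) = C1*(sin(z)^2 + 2*sin(z) + 1)/(sin(z)^2 - 2*sin(z) + 1)


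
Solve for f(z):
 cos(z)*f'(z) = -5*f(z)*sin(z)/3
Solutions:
 f(z) = C1*cos(z)^(5/3)


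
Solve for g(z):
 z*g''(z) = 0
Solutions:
 g(z) = C1 + C2*z


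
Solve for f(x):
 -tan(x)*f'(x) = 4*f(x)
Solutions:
 f(x) = C1/sin(x)^4


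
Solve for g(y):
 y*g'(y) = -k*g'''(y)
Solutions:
 g(y) = C1 + Integral(C2*airyai(y*(-1/k)^(1/3)) + C3*airybi(y*(-1/k)^(1/3)), y)


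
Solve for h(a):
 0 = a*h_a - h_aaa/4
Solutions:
 h(a) = C1 + Integral(C2*airyai(2^(2/3)*a) + C3*airybi(2^(2/3)*a), a)


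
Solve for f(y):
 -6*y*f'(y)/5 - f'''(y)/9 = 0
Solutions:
 f(y) = C1 + Integral(C2*airyai(-3*2^(1/3)*5^(2/3)*y/5) + C3*airybi(-3*2^(1/3)*5^(2/3)*y/5), y)


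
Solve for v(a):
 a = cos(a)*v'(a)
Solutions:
 v(a) = C1 + Integral(a/cos(a), a)


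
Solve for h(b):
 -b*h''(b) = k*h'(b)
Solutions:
 h(b) = C1 + b^(1 - re(k))*(C2*sin(log(b)*Abs(im(k))) + C3*cos(log(b)*im(k)))


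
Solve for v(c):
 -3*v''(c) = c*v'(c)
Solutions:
 v(c) = C1 + C2*erf(sqrt(6)*c/6)


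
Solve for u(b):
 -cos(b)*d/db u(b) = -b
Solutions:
 u(b) = C1 + Integral(b/cos(b), b)


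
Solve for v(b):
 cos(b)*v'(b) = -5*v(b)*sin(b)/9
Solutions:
 v(b) = C1*cos(b)^(5/9)


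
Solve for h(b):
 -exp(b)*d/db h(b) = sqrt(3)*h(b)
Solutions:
 h(b) = C1*exp(sqrt(3)*exp(-b))


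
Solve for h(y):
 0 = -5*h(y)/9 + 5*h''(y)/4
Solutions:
 h(y) = C1*exp(-2*y/3) + C2*exp(2*y/3)


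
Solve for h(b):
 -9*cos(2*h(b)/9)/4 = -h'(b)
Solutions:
 -9*b/4 - 9*log(sin(2*h(b)/9) - 1)/4 + 9*log(sin(2*h(b)/9) + 1)/4 = C1


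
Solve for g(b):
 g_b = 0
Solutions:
 g(b) = C1


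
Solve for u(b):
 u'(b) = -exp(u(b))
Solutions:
 u(b) = log(1/(C1 + b))


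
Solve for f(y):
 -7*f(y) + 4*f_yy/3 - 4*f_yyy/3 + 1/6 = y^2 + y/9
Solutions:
 f(y) = C1*exp(y*(4/(9*sqrt(3857) + 559)^(1/3) + 4 + (9*sqrt(3857) + 559)^(1/3))/12)*sin(sqrt(3)*y*(-(9*sqrt(3857) + 559)^(1/3) + 4/(9*sqrt(3857) + 559)^(1/3))/12) + C2*exp(y*(4/(9*sqrt(3857) + 559)^(1/3) + 4 + (9*sqrt(3857) + 559)^(1/3))/12)*cos(sqrt(3)*y*(-(9*sqrt(3857) + 559)^(1/3) + 4/(9*sqrt(3857) + 559)^(1/3))/12) + C3*exp(y*(-(9*sqrt(3857) + 559)^(1/3) - 4/(9*sqrt(3857) + 559)^(1/3) + 2)/6) - y^2/7 - y/63 - 3/98


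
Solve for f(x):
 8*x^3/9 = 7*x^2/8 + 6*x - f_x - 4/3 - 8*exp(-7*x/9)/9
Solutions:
 f(x) = C1 - 2*x^4/9 + 7*x^3/24 + 3*x^2 - 4*x/3 + 8*exp(-7*x/9)/7


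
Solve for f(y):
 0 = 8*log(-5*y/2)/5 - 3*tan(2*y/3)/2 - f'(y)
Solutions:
 f(y) = C1 + 8*y*log(-y)/5 - 8*y/5 - 8*y*log(2)/5 + 8*y*log(5)/5 + 9*log(cos(2*y/3))/4


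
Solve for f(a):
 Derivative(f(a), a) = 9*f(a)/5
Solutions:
 f(a) = C1*exp(9*a/5)


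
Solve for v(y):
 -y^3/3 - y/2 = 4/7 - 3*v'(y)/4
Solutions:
 v(y) = C1 + y^4/9 + y^2/3 + 16*y/21


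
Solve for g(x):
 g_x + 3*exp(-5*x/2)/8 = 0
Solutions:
 g(x) = C1 + 3*exp(-5*x/2)/20


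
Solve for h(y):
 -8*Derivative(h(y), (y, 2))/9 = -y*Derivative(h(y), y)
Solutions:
 h(y) = C1 + C2*erfi(3*y/4)


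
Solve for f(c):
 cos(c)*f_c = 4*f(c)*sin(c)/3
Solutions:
 f(c) = C1/cos(c)^(4/3)


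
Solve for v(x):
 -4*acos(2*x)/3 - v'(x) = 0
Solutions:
 v(x) = C1 - 4*x*acos(2*x)/3 + 2*sqrt(1 - 4*x^2)/3


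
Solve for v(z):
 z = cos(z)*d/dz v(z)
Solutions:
 v(z) = C1 + Integral(z/cos(z), z)


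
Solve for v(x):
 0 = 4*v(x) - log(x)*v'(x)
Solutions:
 v(x) = C1*exp(4*li(x))


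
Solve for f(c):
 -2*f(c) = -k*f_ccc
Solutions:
 f(c) = C1*exp(2^(1/3)*c*(1/k)^(1/3)) + C2*exp(2^(1/3)*c*(-1 + sqrt(3)*I)*(1/k)^(1/3)/2) + C3*exp(-2^(1/3)*c*(1 + sqrt(3)*I)*(1/k)^(1/3)/2)


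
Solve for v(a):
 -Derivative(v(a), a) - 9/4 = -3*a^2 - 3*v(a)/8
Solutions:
 v(a) = C1*exp(3*a/8) - 8*a^2 - 128*a/3 - 970/9


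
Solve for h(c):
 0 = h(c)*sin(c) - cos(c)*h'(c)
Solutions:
 h(c) = C1/cos(c)


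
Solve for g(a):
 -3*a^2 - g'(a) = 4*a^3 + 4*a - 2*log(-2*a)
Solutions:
 g(a) = C1 - a^4 - a^3 - 2*a^2 + 2*a*log(-a) + 2*a*(-1 + log(2))


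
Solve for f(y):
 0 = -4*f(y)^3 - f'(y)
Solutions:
 f(y) = -sqrt(2)*sqrt(-1/(C1 - 4*y))/2
 f(y) = sqrt(2)*sqrt(-1/(C1 - 4*y))/2


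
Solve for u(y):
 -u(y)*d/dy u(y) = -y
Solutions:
 u(y) = -sqrt(C1 + y^2)
 u(y) = sqrt(C1 + y^2)


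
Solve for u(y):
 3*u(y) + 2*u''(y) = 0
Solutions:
 u(y) = C1*sin(sqrt(6)*y/2) + C2*cos(sqrt(6)*y/2)


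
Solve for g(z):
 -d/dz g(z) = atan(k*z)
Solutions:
 g(z) = C1 - Piecewise((z*atan(k*z) - log(k^2*z^2 + 1)/(2*k), Ne(k, 0)), (0, True))


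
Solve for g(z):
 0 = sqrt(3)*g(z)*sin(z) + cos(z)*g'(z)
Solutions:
 g(z) = C1*cos(z)^(sqrt(3))


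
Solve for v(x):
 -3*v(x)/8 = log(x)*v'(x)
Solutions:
 v(x) = C1*exp(-3*li(x)/8)


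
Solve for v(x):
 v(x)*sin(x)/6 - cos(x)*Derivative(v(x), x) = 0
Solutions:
 v(x) = C1/cos(x)^(1/6)


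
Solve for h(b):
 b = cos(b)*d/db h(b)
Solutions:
 h(b) = C1 + Integral(b/cos(b), b)


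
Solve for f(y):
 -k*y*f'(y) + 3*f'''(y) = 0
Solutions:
 f(y) = C1 + Integral(C2*airyai(3^(2/3)*k^(1/3)*y/3) + C3*airybi(3^(2/3)*k^(1/3)*y/3), y)


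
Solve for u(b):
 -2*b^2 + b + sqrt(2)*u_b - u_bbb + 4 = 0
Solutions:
 u(b) = C1 + C2*exp(-2^(1/4)*b) + C3*exp(2^(1/4)*b) + sqrt(2)*b^3/3 - sqrt(2)*b^2/4 - 2*sqrt(2)*b + 2*b


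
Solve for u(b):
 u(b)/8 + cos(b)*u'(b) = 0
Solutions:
 u(b) = C1*(sin(b) - 1)^(1/16)/(sin(b) + 1)^(1/16)


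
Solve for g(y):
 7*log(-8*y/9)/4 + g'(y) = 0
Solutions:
 g(y) = C1 - 7*y*log(-y)/4 + 7*y*(-3*log(2) + 1 + 2*log(3))/4


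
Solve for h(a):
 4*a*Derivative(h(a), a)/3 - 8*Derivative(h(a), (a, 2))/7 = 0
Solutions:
 h(a) = C1 + C2*erfi(sqrt(21)*a/6)


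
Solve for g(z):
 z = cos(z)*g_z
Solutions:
 g(z) = C1 + Integral(z/cos(z), z)


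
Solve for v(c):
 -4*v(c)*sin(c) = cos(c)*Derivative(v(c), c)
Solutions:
 v(c) = C1*cos(c)^4


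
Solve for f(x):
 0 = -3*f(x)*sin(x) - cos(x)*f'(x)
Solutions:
 f(x) = C1*cos(x)^3


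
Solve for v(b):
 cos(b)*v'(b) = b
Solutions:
 v(b) = C1 + Integral(b/cos(b), b)


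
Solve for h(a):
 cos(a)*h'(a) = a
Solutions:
 h(a) = C1 + Integral(a/cos(a), a)


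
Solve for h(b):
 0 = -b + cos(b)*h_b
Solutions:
 h(b) = C1 + Integral(b/cos(b), b)


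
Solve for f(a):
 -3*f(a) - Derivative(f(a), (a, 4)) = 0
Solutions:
 f(a) = (C1*sin(sqrt(2)*3^(1/4)*a/2) + C2*cos(sqrt(2)*3^(1/4)*a/2))*exp(-sqrt(2)*3^(1/4)*a/2) + (C3*sin(sqrt(2)*3^(1/4)*a/2) + C4*cos(sqrt(2)*3^(1/4)*a/2))*exp(sqrt(2)*3^(1/4)*a/2)


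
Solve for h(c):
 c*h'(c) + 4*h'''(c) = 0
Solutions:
 h(c) = C1 + Integral(C2*airyai(-2^(1/3)*c/2) + C3*airybi(-2^(1/3)*c/2), c)


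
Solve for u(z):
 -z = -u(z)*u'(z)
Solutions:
 u(z) = -sqrt(C1 + z^2)
 u(z) = sqrt(C1 + z^2)


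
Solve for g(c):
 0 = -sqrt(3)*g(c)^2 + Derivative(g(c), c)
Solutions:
 g(c) = -1/(C1 + sqrt(3)*c)


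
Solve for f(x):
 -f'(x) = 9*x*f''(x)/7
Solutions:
 f(x) = C1 + C2*x^(2/9)


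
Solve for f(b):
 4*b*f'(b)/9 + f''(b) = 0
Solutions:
 f(b) = C1 + C2*erf(sqrt(2)*b/3)


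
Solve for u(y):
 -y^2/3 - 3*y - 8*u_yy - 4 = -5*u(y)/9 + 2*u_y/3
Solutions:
 u(y) = C1*exp(y*(-1 + sqrt(41))/24) + C2*exp(-y*(1 + sqrt(41))/24) + 3*y^2/5 + 171*y/25 + 4086/125


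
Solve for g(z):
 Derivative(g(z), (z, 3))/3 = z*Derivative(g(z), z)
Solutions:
 g(z) = C1 + Integral(C2*airyai(3^(1/3)*z) + C3*airybi(3^(1/3)*z), z)


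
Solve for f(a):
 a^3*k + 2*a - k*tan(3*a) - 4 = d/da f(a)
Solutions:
 f(a) = C1 + a^4*k/4 + a^2 - 4*a + k*log(cos(3*a))/3


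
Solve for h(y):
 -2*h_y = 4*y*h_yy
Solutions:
 h(y) = C1 + C2*sqrt(y)


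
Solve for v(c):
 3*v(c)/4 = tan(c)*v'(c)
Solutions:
 v(c) = C1*sin(c)^(3/4)


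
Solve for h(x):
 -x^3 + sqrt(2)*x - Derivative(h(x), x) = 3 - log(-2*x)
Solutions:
 h(x) = C1 - x^4/4 + sqrt(2)*x^2/2 + x*log(-x) + x*(-4 + log(2))


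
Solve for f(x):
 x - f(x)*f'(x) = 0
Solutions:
 f(x) = -sqrt(C1 + x^2)
 f(x) = sqrt(C1 + x^2)


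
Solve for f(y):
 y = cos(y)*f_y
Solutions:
 f(y) = C1 + Integral(y/cos(y), y)


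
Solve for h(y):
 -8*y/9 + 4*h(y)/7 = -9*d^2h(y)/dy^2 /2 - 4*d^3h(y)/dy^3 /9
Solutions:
 h(y) = C1*exp(y*(-378 + 1701*21^(1/3)/(16*sqrt(30874) + 15565)^(1/3) + 21^(2/3)*(16*sqrt(30874) + 15565)^(1/3))/112)*sin(3*3^(1/6)*7^(1/3)*y*(-7^(1/3)*(16*sqrt(30874) + 15565)^(1/3) + 567*3^(2/3)/(16*sqrt(30874) + 15565)^(1/3))/112) + C2*exp(y*(-378 + 1701*21^(1/3)/(16*sqrt(30874) + 15565)^(1/3) + 21^(2/3)*(16*sqrt(30874) + 15565)^(1/3))/112)*cos(3*3^(1/6)*7^(1/3)*y*(-7^(1/3)*(16*sqrt(30874) + 15565)^(1/3) + 567*3^(2/3)/(16*sqrt(30874) + 15565)^(1/3))/112) + C3*exp(-y*(1701*21^(1/3)/(16*sqrt(30874) + 15565)^(1/3) + 189 + 21^(2/3)*(16*sqrt(30874) + 15565)^(1/3))/56) + 14*y/9


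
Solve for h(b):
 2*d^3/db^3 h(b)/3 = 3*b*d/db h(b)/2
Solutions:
 h(b) = C1 + Integral(C2*airyai(2^(1/3)*3^(2/3)*b/2) + C3*airybi(2^(1/3)*3^(2/3)*b/2), b)


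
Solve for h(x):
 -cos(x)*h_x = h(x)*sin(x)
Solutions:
 h(x) = C1*cos(x)


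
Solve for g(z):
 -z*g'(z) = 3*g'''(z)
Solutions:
 g(z) = C1 + Integral(C2*airyai(-3^(2/3)*z/3) + C3*airybi(-3^(2/3)*z/3), z)


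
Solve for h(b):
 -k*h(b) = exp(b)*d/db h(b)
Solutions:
 h(b) = C1*exp(k*exp(-b))


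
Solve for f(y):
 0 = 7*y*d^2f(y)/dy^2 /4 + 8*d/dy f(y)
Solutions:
 f(y) = C1 + C2/y^(25/7)


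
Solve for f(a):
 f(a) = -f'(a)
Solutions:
 f(a) = C1*exp(-a)


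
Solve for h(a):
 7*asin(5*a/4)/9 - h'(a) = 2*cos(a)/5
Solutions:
 h(a) = C1 + 7*a*asin(5*a/4)/9 + 7*sqrt(16 - 25*a^2)/45 - 2*sin(a)/5


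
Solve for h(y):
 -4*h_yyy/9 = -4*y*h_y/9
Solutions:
 h(y) = C1 + Integral(C2*airyai(y) + C3*airybi(y), y)


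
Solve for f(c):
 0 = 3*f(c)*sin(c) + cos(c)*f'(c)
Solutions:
 f(c) = C1*cos(c)^3


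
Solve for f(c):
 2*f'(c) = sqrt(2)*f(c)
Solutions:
 f(c) = C1*exp(sqrt(2)*c/2)


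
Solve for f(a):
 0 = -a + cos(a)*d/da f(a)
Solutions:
 f(a) = C1 + Integral(a/cos(a), a)


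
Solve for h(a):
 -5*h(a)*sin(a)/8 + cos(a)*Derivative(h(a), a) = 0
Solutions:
 h(a) = C1/cos(a)^(5/8)


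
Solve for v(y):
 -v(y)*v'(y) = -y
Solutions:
 v(y) = -sqrt(C1 + y^2)
 v(y) = sqrt(C1 + y^2)


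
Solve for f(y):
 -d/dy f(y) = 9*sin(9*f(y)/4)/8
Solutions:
 9*y/8 + 2*log(cos(9*f(y)/4) - 1)/9 - 2*log(cos(9*f(y)/4) + 1)/9 = C1


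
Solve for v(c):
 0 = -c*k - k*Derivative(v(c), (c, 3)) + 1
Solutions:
 v(c) = C1 + C2*c + C3*c^2 - c^4/24 + c^3/(6*k)


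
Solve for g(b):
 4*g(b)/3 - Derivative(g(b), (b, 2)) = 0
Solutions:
 g(b) = C1*exp(-2*sqrt(3)*b/3) + C2*exp(2*sqrt(3)*b/3)


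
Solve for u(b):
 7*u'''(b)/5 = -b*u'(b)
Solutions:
 u(b) = C1 + Integral(C2*airyai(-5^(1/3)*7^(2/3)*b/7) + C3*airybi(-5^(1/3)*7^(2/3)*b/7), b)


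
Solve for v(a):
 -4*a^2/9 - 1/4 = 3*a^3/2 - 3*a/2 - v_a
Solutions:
 v(a) = C1 + 3*a^4/8 + 4*a^3/27 - 3*a^2/4 + a/4


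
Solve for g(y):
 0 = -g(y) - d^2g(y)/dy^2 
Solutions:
 g(y) = C1*sin(y) + C2*cos(y)


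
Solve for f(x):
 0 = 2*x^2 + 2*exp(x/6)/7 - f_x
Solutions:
 f(x) = C1 + 2*x^3/3 + 12*exp(x/6)/7


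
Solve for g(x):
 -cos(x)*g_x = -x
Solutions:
 g(x) = C1 + Integral(x/cos(x), x)


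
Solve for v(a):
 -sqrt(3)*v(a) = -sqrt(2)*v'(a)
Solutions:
 v(a) = C1*exp(sqrt(6)*a/2)


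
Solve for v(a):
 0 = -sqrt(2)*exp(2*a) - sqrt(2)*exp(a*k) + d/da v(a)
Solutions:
 v(a) = C1 + sqrt(2)*exp(2*a)/2 + sqrt(2)*exp(a*k)/k


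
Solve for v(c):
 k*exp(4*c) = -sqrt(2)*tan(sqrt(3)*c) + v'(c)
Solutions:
 v(c) = C1 + k*exp(4*c)/4 - sqrt(6)*log(cos(sqrt(3)*c))/3


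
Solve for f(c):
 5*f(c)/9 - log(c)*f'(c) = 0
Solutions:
 f(c) = C1*exp(5*li(c)/9)


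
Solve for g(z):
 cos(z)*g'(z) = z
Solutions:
 g(z) = C1 + Integral(z/cos(z), z)


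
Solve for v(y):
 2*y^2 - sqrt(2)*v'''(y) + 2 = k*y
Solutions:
 v(y) = C1 + C2*y + C3*y^2 - sqrt(2)*k*y^4/48 + sqrt(2)*y^5/60 + sqrt(2)*y^3/6


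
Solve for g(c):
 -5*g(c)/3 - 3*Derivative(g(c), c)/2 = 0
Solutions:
 g(c) = C1*exp(-10*c/9)


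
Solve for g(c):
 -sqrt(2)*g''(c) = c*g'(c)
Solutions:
 g(c) = C1 + C2*erf(2^(1/4)*c/2)


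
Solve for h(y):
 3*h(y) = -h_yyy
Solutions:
 h(y) = C3*exp(-3^(1/3)*y) + (C1*sin(3^(5/6)*y/2) + C2*cos(3^(5/6)*y/2))*exp(3^(1/3)*y/2)


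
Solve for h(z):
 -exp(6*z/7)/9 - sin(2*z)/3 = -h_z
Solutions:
 h(z) = C1 + 7*exp(6*z/7)/54 - cos(2*z)/6


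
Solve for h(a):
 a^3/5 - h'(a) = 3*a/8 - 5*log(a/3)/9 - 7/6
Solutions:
 h(a) = C1 + a^4/20 - 3*a^2/16 + 5*a*log(a)/9 - 5*a*log(3)/9 + 11*a/18


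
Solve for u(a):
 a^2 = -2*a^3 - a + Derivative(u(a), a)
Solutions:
 u(a) = C1 + a^4/2 + a^3/3 + a^2/2


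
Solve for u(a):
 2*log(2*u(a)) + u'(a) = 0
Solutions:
 Integral(1/(log(_y) + log(2)), (_y, u(a)))/2 = C1 - a


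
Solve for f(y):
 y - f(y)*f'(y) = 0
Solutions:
 f(y) = -sqrt(C1 + y^2)
 f(y) = sqrt(C1 + y^2)


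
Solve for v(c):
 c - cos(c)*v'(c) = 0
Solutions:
 v(c) = C1 + Integral(c/cos(c), c)


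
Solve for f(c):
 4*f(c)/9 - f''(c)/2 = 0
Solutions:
 f(c) = C1*exp(-2*sqrt(2)*c/3) + C2*exp(2*sqrt(2)*c/3)


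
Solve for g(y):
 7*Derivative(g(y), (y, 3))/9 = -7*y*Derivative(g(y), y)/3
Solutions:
 g(y) = C1 + Integral(C2*airyai(-3^(1/3)*y) + C3*airybi(-3^(1/3)*y), y)


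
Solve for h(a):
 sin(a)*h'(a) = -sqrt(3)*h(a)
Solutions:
 h(a) = C1*(cos(a) + 1)^(sqrt(3)/2)/(cos(a) - 1)^(sqrt(3)/2)


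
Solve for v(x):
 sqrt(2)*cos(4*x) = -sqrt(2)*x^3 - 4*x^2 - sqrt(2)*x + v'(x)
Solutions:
 v(x) = C1 + sqrt(2)*x^4/4 + 4*x^3/3 + sqrt(2)*x^2/2 + sqrt(2)*sin(4*x)/4


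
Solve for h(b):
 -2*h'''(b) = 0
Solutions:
 h(b) = C1 + C2*b + C3*b^2


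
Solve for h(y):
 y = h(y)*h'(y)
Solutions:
 h(y) = -sqrt(C1 + y^2)
 h(y) = sqrt(C1 + y^2)


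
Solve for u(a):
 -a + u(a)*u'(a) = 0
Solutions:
 u(a) = -sqrt(C1 + a^2)
 u(a) = sqrt(C1 + a^2)


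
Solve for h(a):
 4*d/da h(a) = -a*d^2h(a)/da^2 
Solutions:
 h(a) = C1 + C2/a^3


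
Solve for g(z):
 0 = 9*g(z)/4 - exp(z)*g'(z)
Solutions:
 g(z) = C1*exp(-9*exp(-z)/4)


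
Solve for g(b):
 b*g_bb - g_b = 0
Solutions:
 g(b) = C1 + C2*b^2


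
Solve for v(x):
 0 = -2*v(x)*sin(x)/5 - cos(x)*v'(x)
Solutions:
 v(x) = C1*cos(x)^(2/5)


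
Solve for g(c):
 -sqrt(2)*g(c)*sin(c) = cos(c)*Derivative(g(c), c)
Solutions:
 g(c) = C1*cos(c)^(sqrt(2))


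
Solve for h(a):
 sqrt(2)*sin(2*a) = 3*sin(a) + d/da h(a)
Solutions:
 h(a) = C1 + sqrt(2)*sin(a)^2 + 3*cos(a)


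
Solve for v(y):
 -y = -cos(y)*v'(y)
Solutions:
 v(y) = C1 + Integral(y/cos(y), y)


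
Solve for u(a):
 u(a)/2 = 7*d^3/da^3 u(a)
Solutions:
 u(a) = C3*exp(14^(2/3)*a/14) + (C1*sin(14^(2/3)*sqrt(3)*a/28) + C2*cos(14^(2/3)*sqrt(3)*a/28))*exp(-14^(2/3)*a/28)


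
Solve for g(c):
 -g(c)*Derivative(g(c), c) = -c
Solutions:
 g(c) = -sqrt(C1 + c^2)
 g(c) = sqrt(C1 + c^2)
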